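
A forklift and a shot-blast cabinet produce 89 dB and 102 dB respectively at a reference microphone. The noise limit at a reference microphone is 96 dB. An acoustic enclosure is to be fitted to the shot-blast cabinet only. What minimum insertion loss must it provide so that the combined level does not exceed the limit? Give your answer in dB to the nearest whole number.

7 dB

The untreated sources together contribute 10^(89/10) = 7.943e+08, i.e. 89.00 dB.
The limit corresponds to 10^(96/10) = 3.981e+09; subtracting the fixed part leaves 3.187e+09 for the shot-blast cabinet, i.e. 95.03 dB.
Required insertion loss = 102 − 95.03 = 6.97 dB.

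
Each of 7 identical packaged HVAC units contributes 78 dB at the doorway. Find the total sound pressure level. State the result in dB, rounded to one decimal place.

N identical incoherent sources raise the level by 10·log₁₀ N.
L_total = 78 + 10·log₁₀(7) = 78 + 8.451 = 86.45 dB.

86.5 dB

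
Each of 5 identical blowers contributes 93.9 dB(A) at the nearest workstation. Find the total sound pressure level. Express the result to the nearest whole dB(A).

With 5 equal, uncorrelated contributions the intensity is 5× that of one unit, giving a rise of 10·log₁₀ 5.
L_total = 93.9 + 10·log₁₀(5) = 93.9 + 6.990 = 100.89 dB(A).

101 dB(A)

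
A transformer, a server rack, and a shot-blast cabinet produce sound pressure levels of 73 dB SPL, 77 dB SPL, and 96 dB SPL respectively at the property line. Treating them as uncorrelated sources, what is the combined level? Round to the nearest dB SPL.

96 dB SPL

For uncorrelated sources the intensities add, so convert each level to linear form, sum, and take 10·log₁₀ of the total.
Σ 10^(L/10) = 10^(73/10) + 10^(77/10) + 10^(96/10) = 4.051e+09.
L_total = 10·log₁₀(4.051e+09) = 96.08 dB SPL.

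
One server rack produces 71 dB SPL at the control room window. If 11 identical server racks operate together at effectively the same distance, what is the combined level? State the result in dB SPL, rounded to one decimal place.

81.4 dB SPL

With 11 equal, uncorrelated contributions the intensity is 11× that of one unit, giving a rise of 10·log₁₀ 11.
L_total = 71 + 10·log₁₀(11) = 71 + 10.414 = 81.41 dB SPL.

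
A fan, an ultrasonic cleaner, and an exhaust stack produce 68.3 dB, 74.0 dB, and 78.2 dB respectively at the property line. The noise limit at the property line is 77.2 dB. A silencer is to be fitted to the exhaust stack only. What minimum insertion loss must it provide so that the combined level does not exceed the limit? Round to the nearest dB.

5 dB

Everything except the exhaust stack sums to 10^(68.3/10) + 10^(74.0/10) = 3.188e+07 in linear terms, 75.04 dB.
The limit corresponds to 10^(77.2/10) = 5.248e+07; subtracting the fixed part leaves 2.060e+07 for the exhaust stack, i.e. 73.14 dB.
So the exhaust stack must be reduced from 78.2 to 73.14 dB: IL = 5.06 dB.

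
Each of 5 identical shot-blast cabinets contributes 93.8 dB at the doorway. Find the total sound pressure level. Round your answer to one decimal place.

L_total = L₁ + 10·log₁₀ N for N identical incoherent sources.
L_total = 93.8 + 10·log₁₀(5) = 93.8 + 6.990 = 100.79 dB.

100.8 dB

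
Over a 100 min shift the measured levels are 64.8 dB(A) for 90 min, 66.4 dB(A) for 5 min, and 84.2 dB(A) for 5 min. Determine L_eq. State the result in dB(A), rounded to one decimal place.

72.1 dB(A)

L_eq = 10·log₁₀[(1/T)·Σ tᵢ·10^(Lᵢ/10)] with T = 100 min.
Σ tᵢ·10^(Lᵢ/10) = 90·10^(64.8/10) + 5·10^(66.4/10) + 5·10^(84.2/10) = 1.609e+09.
L_eq = 10·log₁₀(1.609e+09/100) = 72.06 dB(A).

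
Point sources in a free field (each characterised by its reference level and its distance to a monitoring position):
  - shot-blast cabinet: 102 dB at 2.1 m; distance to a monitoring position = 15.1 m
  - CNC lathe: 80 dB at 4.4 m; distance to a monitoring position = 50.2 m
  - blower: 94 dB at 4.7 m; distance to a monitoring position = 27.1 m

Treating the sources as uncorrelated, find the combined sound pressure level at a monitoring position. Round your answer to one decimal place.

First find each source's level at the receiver (point-source: −20·log₁₀(r/r_ref)), then combine on an intensity basis.
shot-blast cabinet: 102 − 20·log₁₀(15.1/2.1) = 102 − 17.14 = 84.86 dB.
CNC lathe: 80 − 20·log₁₀(50.2/4.4) = 80 − 21.15 = 58.85 dB.
blower: 94 − 20·log₁₀(27.1/4.7) = 94 − 15.22 = 78.78 dB.
Σ 10^(L/10) = 3.829e+08 → L_total = 10·log₁₀(3.829e+08) = 85.83 dB.

85.8 dB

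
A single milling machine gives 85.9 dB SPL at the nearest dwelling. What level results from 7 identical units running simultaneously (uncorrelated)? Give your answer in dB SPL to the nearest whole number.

L_total = L₁ + 10·log₁₀ N for N identical incoherent sources.
L_total = 85.9 + 10·log₁₀(7) = 85.9 + 8.451 = 94.35 dB SPL.

94 dB SPL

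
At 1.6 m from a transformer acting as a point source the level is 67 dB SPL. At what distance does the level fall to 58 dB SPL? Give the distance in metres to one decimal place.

4.5 m

Point-source spreading drops the level by 20·log₁₀(r₂/r₁); inverting, r₂/r₁ = 10^(ΔL/20).
r₂ = 1.6·10^((67−58)/20) = 1.6·10^(9.0/20) = 4.51 m.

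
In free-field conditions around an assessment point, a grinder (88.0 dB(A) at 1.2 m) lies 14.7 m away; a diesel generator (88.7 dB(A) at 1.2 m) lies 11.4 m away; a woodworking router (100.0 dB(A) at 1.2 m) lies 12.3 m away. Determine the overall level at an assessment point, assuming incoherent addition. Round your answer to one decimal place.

Propagate each source to the receiver with L = L_ref − 20·log₁₀(r/r_ref), then add intensities.
grinder: 88.0 − 20·log₁₀(14.7/1.2) = 88.0 − 21.76 = 66.24 dB(A).
diesel generator: 88.7 − 20·log₁₀(11.4/1.2) = 88.7 − 19.55 = 69.15 dB(A).
woodworking router: 100.0 − 20·log₁₀(12.3/1.2) = 100.0 − 20.21 = 79.79 dB(A).
Σ 10^(L/10) = 1.076e+08 → L_total = 10·log₁₀(1.076e+08) = 80.32 dB(A).

80.3 dB(A)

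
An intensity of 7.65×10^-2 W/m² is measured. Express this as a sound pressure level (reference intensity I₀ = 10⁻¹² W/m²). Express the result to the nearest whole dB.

109 dB

Dividing by I₀ shifts the exponent by 12: I/I₀ = 7.65×10^10.
L = 10·(0.8837 + 10) = 108.84 dB.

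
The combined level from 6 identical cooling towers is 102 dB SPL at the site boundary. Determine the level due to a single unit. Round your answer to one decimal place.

6 equal contributions raise the level by 10·log₁₀ 6 = 7.782 dB, so each unit alone gives 102 − 7.782.

94.2 dB SPL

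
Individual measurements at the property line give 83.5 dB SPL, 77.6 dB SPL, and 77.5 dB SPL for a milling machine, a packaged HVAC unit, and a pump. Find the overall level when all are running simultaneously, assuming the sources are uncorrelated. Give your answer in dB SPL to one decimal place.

85.3 dB SPL

For uncorrelated sources the intensities add, so convert each level to linear form, sum, and take 10·log₁₀ of the total.
Σ 10^(L/10) = 10^(83.5/10) + 10^(77.6/10) + 10^(77.5/10) = 3.377e+08.
L_total = 10·log₁₀(3.377e+08) = 85.28 dB SPL.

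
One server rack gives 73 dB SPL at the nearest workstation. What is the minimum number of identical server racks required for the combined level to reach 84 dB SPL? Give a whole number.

13

Need L₁ + 10·log₁₀ N ≥ 84, i.e. log₁₀ N ≥ 1.10.
N ≥ 10^(11.0/10) = 12.589, so N = 13.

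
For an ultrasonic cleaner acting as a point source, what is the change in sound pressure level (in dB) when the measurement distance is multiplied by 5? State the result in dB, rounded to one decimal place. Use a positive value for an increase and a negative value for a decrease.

A point source loses 6 dB per doubling of distance; generally ΔL = −20·log₁₀(r₂/r₁).
ΔL = −20·log₁₀(5) = -13.98 dB.

-14.0 dB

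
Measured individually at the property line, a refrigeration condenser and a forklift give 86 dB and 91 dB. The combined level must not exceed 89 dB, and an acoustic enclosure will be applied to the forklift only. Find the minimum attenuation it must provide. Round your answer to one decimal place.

5.0 dB

The untreated sources together contribute 10^(86/10) = 3.981e+08, i.e. 86.00 dB.
The limit corresponds to 10^(89/10) = 7.943e+08; subtracting the fixed part leaves 3.962e+08 for the forklift, i.e. 85.98 dB.
Required insertion loss = 91 − 85.98 = 5.02 dB.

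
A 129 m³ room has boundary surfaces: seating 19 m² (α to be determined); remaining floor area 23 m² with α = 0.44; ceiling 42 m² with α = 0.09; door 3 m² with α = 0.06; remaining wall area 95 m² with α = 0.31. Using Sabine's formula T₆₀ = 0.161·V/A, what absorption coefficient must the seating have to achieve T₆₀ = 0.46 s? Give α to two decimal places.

Required total absorption A = 0.161·129/0.46 = 45.15 m².
Absorption from the other surfaces = 23·0.44 + 42·0.09 + 3·0.06 + 95·0.31 = 43.53 m², so the seating must supply 1.62 m² over 19 m².
α = 1.62/19 = 0.085.

0.09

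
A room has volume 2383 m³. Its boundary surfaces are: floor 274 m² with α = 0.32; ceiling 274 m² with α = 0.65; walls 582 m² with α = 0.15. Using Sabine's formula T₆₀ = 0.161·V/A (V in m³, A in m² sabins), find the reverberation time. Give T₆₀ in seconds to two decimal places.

1.09 s

Summing Sᵢαᵢ: 274·0.32 + 274·0.65 + 582·0.15 = 353.08 m².
T₆₀ = 0.161 × 2383 / 353.08 = 1.087 s.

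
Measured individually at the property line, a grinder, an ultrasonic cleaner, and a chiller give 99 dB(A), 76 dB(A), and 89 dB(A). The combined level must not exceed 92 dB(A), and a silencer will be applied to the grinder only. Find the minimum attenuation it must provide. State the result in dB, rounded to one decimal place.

10.2 dB

The untreated sources together contribute 10^(76/10) + 10^(89/10) = 8.341e+08, i.e. 89.21 dB(A).
The limit corresponds to 10^(92/10) = 1.585e+09; subtracting the fixed part leaves 7.508e+08 for the grinder, i.e. 88.75 dB(A).
Required insertion loss = 99 − 88.75 = 10.25 dB.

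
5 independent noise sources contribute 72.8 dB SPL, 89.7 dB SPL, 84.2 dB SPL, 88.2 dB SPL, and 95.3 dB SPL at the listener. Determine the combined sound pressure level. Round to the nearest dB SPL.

97 dB SPL

Incoherent sources combine by intensity addition: L_total = 10·log₁₀(Σ 10^(L_i/10)).
Σ 10^(L/10) = 10^(72.8/10) + 10^(89.7/10) + 10^(84.2/10) + 10^(88.2/10) + 10^(95.3/10) = 5.264e+09.
L_total = 10·log₁₀(5.264e+09) = 97.21 dB SPL.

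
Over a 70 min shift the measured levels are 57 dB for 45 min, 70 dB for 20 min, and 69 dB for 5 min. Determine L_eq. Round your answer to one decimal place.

65.7 dB

The energy average is taken in the linear domain: L_eq = 10·log₁₀[(Σ tᵢ·10^(Lᵢ/10))/T], T = 70 min.
Σ tᵢ·10^(Lᵢ/10) = 45·10^(57/10) + 20·10^(70/10) + 5·10^(69/10) = 2.623e+08.
L_eq = 10·log₁₀(2.623e+08/70) = 65.74 dB.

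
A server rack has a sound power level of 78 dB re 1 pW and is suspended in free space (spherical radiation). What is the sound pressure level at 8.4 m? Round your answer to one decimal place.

48.5 dB

L_p = L_w − 10·log₁₀(4π·r²) with r = 8.4 m.
4π·r² = 886.7 m², 10·log₁₀ of that is 29.478 dB.
L_p = 78 − 29.478 = 48.52 dB.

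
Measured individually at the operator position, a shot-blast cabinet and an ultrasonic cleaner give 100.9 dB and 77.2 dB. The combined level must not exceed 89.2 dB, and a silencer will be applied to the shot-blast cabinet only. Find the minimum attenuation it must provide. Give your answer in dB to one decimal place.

12.0 dB

Fixed contribution from the other source: Σ 10^(L/10) = 10^(77.2/10) = 5.248e+07 (77.20 dB).
To meet 89.2 dB overall, the treated shot-blast cabinet may contribute at most 10^(89.2/10) − 5.248e+07 = 7.793e+08, i.e. 88.92 dB.
So the shot-blast cabinet must be reduced from 100.9 to 88.92 dB: IL = 11.98 dB.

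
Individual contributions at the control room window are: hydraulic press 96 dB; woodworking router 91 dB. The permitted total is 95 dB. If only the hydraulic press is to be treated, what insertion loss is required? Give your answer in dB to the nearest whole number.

The untreated sources together contribute 10^(91/10) = 1.259e+09, i.e. 91.00 dB.
To meet 95 dB overall, the treated hydraulic press may contribute at most 10^(95/10) − 1.259e+09 = 1.903e+09, i.e. 92.80 dB.
So the hydraulic press must be reduced from 96 to 92.80 dB: IL = 3.20 dB.

3 dB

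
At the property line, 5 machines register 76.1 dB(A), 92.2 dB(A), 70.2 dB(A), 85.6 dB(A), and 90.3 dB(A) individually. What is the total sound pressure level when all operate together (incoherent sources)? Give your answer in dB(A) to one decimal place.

95.0 dB(A)

For uncorrelated sources the intensities add, so convert each level to linear form, sum, and take 10·log₁₀ of the total.
Σ 10^(L/10) = 10^(76.1/10) + 10^(92.2/10) + 10^(70.2/10) + 10^(85.6/10) + 10^(90.3/10) = 3.145e+09.
L_total = 10·log₁₀(3.145e+09) = 94.98 dB(A).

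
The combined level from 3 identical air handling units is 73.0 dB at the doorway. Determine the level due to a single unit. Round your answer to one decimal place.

68.2 dB

For N identical incoherent sources L_total = L₁ + 10·log₁₀ N, so L₁ = 73.0 − 10·log₁₀(3) = 73.0 − 4.771.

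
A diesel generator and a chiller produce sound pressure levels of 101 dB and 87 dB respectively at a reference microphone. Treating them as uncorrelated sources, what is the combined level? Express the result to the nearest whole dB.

Incoherent sources combine by intensity addition: L_total = 10·log₁₀(Σ 10^(L_i/10)).
Σ 10^(L/10) = 10^(101/10) + 10^(87/10) = 1.309e+10.
L_total = 10·log₁₀(1.309e+10) = 101.17 dB.

101 dB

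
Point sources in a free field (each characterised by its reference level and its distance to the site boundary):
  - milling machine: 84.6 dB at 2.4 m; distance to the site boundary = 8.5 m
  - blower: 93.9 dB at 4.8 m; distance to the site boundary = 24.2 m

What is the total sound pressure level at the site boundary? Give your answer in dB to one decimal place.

First find each source's level at the receiver (point-source: −20·log₁₀(r/r_ref)), then combine on an intensity basis.
milling machine: 84.6 − 20·log₁₀(8.5/2.4) = 84.6 − 10.98 = 73.62 dB.
blower: 93.9 − 20·log₁₀(24.2/4.8) = 93.9 − 14.05 = 79.85 dB.
Σ 10^(L/10) = 1.196e+08 → L_total = 10·log₁₀(1.196e+08) = 80.78 dB.

80.8 dB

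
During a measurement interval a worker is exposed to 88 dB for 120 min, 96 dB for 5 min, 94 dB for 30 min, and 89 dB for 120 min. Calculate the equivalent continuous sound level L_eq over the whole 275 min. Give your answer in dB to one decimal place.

L_eq = 10·log₁₀[(1/T)·Σ tᵢ·10^(Lᵢ/10)] with T = 275 min.
Σ tᵢ·10^(Lᵢ/10) = 120·10^(88/10) + 5·10^(96/10) + 30·10^(94/10) + 120·10^(89/10) = 2.663e+11.
L_eq = 10·log₁₀(2.663e+11/275) = 89.86 dB.

89.9 dB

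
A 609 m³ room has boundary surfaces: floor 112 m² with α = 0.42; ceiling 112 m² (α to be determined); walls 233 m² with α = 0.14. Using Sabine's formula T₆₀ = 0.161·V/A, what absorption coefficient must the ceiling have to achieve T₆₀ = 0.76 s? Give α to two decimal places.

A = 0.161·V/T₆₀ = 0.161·609/0.76 = 129.01 m² sabins.
Absorption from the other surfaces = 112·0.42 + 233·0.14 = 79.66 m², so the ceiling must supply 49.35 m² over 112 m².
α = 49.35/112 = 0.441.

0.44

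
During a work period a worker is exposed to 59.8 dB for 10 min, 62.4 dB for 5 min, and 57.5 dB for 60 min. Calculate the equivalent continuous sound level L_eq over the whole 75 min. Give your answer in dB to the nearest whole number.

58 dB

Weight each interval's intensity by its duration and average over T = 75 min:
Σ tᵢ·10^(Lᵢ/10) = 10·10^(59.8/10) + 5·10^(62.4/10) + 60·10^(57.5/10) = 5.198e+07.
L_eq = 10·log₁₀(5.198e+07/75) = 58.41 dB.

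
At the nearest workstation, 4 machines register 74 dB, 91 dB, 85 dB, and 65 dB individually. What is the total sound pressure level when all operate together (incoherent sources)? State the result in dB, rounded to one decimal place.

92.1 dB

Incoherent sources combine by intensity addition: L_total = 10·log₁₀(Σ 10^(L_i/10)).
Σ 10^(L/10) = 10^(74/10) + 10^(91/10) + 10^(85/10) + 10^(65/10) = 1.603e+09.
L_total = 10·log₁₀(1.603e+09) = 92.05 dB.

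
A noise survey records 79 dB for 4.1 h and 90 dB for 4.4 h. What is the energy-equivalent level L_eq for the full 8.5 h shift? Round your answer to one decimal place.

87.5 dB

The energy average is taken in the linear domain: L_eq = 10·log₁₀[(Σ tᵢ·10^(Lᵢ/10))/T], T = 8.5 h.
Σ tᵢ·10^(Lᵢ/10) = 4.1·10^(79/10) + 4.4·10^(90/10) = 4.726e+09.
L_eq = 10·log₁₀(4.726e+09/8.5) = 87.45 dB.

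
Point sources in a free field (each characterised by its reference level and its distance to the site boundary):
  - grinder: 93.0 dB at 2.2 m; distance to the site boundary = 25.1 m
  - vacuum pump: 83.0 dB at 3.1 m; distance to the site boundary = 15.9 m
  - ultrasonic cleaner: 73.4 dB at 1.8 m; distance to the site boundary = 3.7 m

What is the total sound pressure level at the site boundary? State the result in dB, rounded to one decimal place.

74.5 dB

First find each source's level at the receiver (point-source: −20·log₁₀(r/r_ref)), then combine on an intensity basis.
grinder: 93.0 − 20·log₁₀(25.1/2.2) = 93.0 − 21.15 = 71.85 dB.
vacuum pump: 83.0 − 20·log₁₀(15.9/3.1) = 83.0 − 14.20 = 68.80 dB.
ultrasonic cleaner: 73.4 − 20·log₁₀(3.7/1.8) = 73.4 − 6.26 = 67.14 dB.
Σ 10^(L/10) = 2.809e+07 → L_total = 10·log₁₀(2.809e+07) = 74.49 dB.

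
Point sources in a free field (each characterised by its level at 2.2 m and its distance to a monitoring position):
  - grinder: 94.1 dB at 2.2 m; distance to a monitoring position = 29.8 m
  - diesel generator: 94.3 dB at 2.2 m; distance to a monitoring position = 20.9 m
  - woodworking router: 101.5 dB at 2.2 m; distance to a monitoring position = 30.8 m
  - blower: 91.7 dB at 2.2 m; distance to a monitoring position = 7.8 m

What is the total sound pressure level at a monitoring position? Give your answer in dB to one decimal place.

83.7 dB

Apply inverse-square spreading to bring every level to the receiver, then sum 10^(L/10).
grinder: 94.1 − 20·log₁₀(29.8/2.2) = 94.1 − 22.64 = 71.46 dB.
diesel generator: 94.3 − 20·log₁₀(20.9/2.2) = 94.3 − 19.55 = 74.75 dB.
woodworking router: 101.5 − 20·log₁₀(30.8/2.2) = 101.5 − 22.92 = 78.58 dB.
blower: 91.7 − 20·log₁₀(7.8/2.2) = 91.7 − 10.99 = 80.71 dB.
Σ 10^(L/10) = 2.336e+08 → L_total = 10·log₁₀(2.336e+08) = 83.68 dB.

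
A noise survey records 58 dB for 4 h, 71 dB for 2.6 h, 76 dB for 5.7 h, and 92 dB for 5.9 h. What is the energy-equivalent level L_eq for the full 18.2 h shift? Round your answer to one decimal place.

87.2 dB

The energy average is taken in the linear domain: L_eq = 10·log₁₀[(Σ tᵢ·10^(Lᵢ/10))/T], T = 18.2 h.
Σ tᵢ·10^(Lᵢ/10) = 4·10^(58/10) + 2.6·10^(71/10) + 5.7·10^(76/10) + 5.9·10^(92/10) = 9.613e+09.
L_eq = 10·log₁₀(9.613e+09/18.2) = 87.23 dB.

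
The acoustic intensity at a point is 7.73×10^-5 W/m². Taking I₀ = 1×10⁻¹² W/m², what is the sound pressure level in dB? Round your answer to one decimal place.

I/I₀ = 7.73×10^-5/10⁻¹² = 7.73×10^7, and L = 10·log₁₀(I/I₀).
L = 10·(0.8882 + 7) = 78.88 dB.

78.9 dB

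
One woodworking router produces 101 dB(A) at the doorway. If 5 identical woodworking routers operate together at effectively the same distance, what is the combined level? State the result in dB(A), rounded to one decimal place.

108.0 dB(A)

With 5 equal, uncorrelated contributions the intensity is 5× that of one unit, giving a rise of 10·log₁₀ 5.
L_total = 101 + 10·log₁₀(5) = 101 + 6.990 = 107.99 dB(A).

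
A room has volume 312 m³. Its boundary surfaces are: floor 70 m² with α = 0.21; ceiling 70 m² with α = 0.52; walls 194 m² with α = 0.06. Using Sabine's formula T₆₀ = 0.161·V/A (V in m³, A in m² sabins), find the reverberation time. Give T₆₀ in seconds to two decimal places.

Total absorption A = 70·0.21 + 70·0.52 + 194·0.06 = 62.74 m² sabins.
T₆₀ = 0.161 × 312 / 62.74 = 0.801 s.

0.80 s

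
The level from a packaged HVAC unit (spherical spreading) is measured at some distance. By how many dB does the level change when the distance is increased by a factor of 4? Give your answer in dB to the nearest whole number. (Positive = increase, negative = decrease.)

-12 dB

With spherical spreading the level changes by −20·log₁₀(r₂/r₁).
ΔL = −20·log₁₀(4) = -12.04 dB.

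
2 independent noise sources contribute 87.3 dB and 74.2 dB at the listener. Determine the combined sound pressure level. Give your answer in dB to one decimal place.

For uncorrelated sources the intensities add, so convert each level to linear form, sum, and take 10·log₁₀ of the total.
Σ 10^(L/10) = 10^(87.3/10) + 10^(74.2/10) = 5.633e+08.
L_total = 10·log₁₀(5.633e+08) = 87.51 dB.

87.5 dB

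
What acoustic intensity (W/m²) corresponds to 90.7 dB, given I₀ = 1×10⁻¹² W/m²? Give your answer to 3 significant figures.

L = 10·log₁₀(I/I₀) ⇒ I = I₀·10^(L/10) = 10⁻¹² × 10^9.07.

0.00117 W/m²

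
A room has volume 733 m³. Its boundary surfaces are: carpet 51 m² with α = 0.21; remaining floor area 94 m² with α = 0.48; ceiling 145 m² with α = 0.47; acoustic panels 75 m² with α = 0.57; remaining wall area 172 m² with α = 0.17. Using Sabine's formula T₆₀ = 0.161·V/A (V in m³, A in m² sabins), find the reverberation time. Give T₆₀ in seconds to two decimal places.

Summing Sᵢαᵢ: 51·0.21 + 94·0.48 + 145·0.47 + 75·0.57 + 172·0.17 = 195.97 m².
T₆₀ = 0.161 × 733 / 195.97 = 0.602 s.

0.60 s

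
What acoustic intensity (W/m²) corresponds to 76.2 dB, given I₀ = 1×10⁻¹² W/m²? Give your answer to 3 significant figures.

I = I₀·10^(L/10) = 10⁻¹² × 10^(76.2/10) = 10^(-4.380).

4.17e-05 W/m²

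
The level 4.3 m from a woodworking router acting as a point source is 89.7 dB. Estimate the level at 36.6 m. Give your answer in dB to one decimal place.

71.1 dB

Spherical spreading from a point source gives a 20·log₁₀(r₂/r₁) drop.
L₂ = 89.7 − 20·log₁₀(36.6/4.3) = 89.7 − 18.600 = 71.10 dB.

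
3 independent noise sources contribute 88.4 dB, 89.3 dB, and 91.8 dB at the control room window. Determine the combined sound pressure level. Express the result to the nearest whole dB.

95 dB

Incoherent sources combine by intensity addition: L_total = 10·log₁₀(Σ 10^(L_i/10)).
Σ 10^(L/10) = 10^(88.4/10) + 10^(89.3/10) + 10^(91.8/10) = 3.057e+09.
L_total = 10·log₁₀(3.057e+09) = 94.85 dB.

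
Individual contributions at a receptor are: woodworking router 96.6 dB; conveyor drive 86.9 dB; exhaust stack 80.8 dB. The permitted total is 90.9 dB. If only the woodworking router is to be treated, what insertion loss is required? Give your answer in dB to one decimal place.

The untreated sources together contribute 10^(86.9/10) + 10^(80.8/10) = 6.100e+08, i.e. 87.85 dB.
To meet 90.9 dB overall, the treated woodworking router may contribute at most 10^(90.9/10) − 6.100e+08 = 6.203e+08, i.e. 87.93 dB.
Required insertion loss = 96.6 − 87.93 = 8.67 dB.

8.7 dB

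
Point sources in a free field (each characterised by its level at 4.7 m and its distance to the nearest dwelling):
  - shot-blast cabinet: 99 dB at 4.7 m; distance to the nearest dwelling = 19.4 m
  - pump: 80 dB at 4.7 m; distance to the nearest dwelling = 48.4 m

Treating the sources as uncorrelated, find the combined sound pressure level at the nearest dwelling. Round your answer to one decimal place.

86.7 dB

Apply inverse-square spreading to bring every level to the receiver, then sum 10^(L/10).
shot-blast cabinet: 99 − 20·log₁₀(19.4/4.7) = 99 − 12.31 = 86.69 dB.
pump: 80 − 20·log₁₀(48.4/4.7) = 80 − 20.25 = 59.75 dB.
Σ 10^(L/10) = 4.672e+08 → L_total = 10·log₁₀(4.672e+08) = 86.69 dB.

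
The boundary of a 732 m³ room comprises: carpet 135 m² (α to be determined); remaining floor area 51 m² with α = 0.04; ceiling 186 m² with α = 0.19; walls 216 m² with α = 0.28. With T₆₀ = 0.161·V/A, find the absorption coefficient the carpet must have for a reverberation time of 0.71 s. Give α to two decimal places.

0.50

Required total absorption A = 0.161·732/0.71 = 165.99 m².
Absorption from the other surfaces = 51·0.04 + 186·0.19 + 216·0.28 = 97.86 m², so the carpet must supply 68.13 m² over 135 m².
α = 68.13/135 = 0.505.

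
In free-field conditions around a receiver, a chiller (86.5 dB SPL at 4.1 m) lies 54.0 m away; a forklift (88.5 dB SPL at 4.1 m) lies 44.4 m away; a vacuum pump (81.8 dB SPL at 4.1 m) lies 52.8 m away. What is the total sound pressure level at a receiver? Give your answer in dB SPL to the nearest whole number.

Apply inverse-square spreading to bring every level to the receiver, then sum 10^(L/10).
chiller: 86.5 − 20·log₁₀(54.0/4.1) = 86.5 − 22.39 = 64.11 dB SPL.
forklift: 88.5 − 20·log₁₀(44.4/4.1) = 88.5 − 20.69 = 67.81 dB SPL.
vacuum pump: 81.8 − 20·log₁₀(52.8/4.1) = 81.8 − 22.20 = 59.60 dB SPL.
Σ 10^(L/10) = 9.524e+06 → L_total = 10·log₁₀(9.524e+06) = 69.79 dB SPL.

70 dB SPL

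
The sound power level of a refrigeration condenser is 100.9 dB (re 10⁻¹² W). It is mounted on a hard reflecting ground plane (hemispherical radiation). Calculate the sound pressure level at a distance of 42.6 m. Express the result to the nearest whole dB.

60 dB

L_p = L_w − 10·log₁₀(2π·r²) with r = 42.6 m.
2π·r² = 1.14e+04 m², 10·log₁₀ of that is 40.570 dB.
L_p = 100.9 − 40.570 = 60.33 dB.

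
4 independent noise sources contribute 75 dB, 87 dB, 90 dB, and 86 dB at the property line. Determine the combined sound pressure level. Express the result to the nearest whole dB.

93 dB

Incoherent sources combine by intensity addition: L_total = 10·log₁₀(Σ 10^(L_i/10)).
Σ 10^(L/10) = 10^(75/10) + 10^(87/10) + 10^(90/10) + 10^(86/10) = 1.931e+09.
L_total = 10·log₁₀(1.931e+09) = 92.86 dB.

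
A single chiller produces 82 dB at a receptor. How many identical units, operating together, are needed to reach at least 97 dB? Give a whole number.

Need L₁ + 10·log₁₀ N ≥ 97, i.e. log₁₀ N ≥ 1.50.
N ≥ 10^(15.0/10) = 31.623, so N = 32.

32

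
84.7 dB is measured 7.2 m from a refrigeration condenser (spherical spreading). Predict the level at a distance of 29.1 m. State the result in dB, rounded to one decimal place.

Spherical spreading from a point source gives a 20·log₁₀(r₂/r₁) drop.
L₂ = 84.7 − 20·log₁₀(29.1/7.2) = 84.7 − 12.131 = 72.57 dB.

72.6 dB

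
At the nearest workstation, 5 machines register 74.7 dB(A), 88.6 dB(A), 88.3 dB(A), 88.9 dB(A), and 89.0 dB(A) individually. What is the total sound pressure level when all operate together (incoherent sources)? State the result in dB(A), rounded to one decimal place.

94.8 dB(A)

For uncorrelated sources the intensities add, so convert each level to linear form, sum, and take 10·log₁₀ of the total.
Σ 10^(L/10) = 10^(74.7/10) + 10^(88.6/10) + 10^(88.3/10) + 10^(88.9/10) + 10^(89.0/10) = 3.001e+09.
L_total = 10·log₁₀(3.001e+09) = 94.77 dB(A).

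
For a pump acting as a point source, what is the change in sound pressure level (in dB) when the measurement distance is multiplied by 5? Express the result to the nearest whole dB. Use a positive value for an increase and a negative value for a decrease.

Point-source spreading: ΔL = −20·log₁₀(r₂/r₁).
ΔL = −20·log₁₀(5) = -13.98 dB.

-14 dB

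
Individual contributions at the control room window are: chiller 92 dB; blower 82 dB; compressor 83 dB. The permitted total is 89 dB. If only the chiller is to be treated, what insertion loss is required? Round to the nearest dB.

6 dB

Fixed contribution from the other sources: Σ 10^(L/10) = 10^(82/10) + 10^(83/10) = 3.580e+08 (85.54 dB).
To meet 89 dB overall, the treated chiller may contribute at most 10^(89/10) − 3.580e+08 = 4.363e+08, i.e. 86.40 dB.
So the chiller must be reduced from 92 to 86.40 dB: IL = 5.60 dB.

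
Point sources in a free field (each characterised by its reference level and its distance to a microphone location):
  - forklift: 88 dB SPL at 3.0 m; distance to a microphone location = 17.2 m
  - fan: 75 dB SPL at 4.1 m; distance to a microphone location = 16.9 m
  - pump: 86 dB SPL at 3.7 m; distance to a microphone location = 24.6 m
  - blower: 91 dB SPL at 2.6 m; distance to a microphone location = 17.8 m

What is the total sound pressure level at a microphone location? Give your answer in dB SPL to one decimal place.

Apply inverse-square spreading to bring every level to the receiver, then sum 10^(L/10).
forklift: 88 − 20·log₁₀(17.2/3.0) = 88 − 15.17 = 72.83 dB SPL.
fan: 75 − 20·log₁₀(16.9/4.1) = 75 − 12.30 = 62.70 dB SPL.
pump: 86 − 20·log₁₀(24.6/3.7) = 86 − 16.45 = 69.55 dB SPL.
blower: 91 − 20·log₁₀(17.8/2.6) = 91 − 16.71 = 74.29 dB SPL.
Σ 10^(L/10) = 5.692e+07 → L_total = 10·log₁₀(5.692e+07) = 77.55 dB SPL.

77.6 dB SPL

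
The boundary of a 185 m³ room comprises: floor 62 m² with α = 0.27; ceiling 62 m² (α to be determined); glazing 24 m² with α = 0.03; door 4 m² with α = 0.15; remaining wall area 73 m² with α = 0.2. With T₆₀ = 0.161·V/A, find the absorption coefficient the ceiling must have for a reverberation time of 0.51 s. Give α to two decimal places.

0.42

From T₆₀ = 0.161·V/A, the target T₆₀ = 0.51 s needs A = 0.161·185/0.51 = 58.40 m².
Absorption from the other surfaces = 62·0.27 + 24·0.03 + 4·0.15 + 73·0.2 = 32.66 m², so the ceiling must supply 25.74 m² over 62 m².
α = 25.74/62 = 0.415.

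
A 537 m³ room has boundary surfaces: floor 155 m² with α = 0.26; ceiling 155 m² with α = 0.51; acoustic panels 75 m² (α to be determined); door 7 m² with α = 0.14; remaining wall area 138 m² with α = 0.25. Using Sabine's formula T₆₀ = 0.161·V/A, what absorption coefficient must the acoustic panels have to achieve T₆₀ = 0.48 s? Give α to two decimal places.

From T₆₀ = 0.161·V/A, the target T₆₀ = 0.48 s needs A = 0.161·537/0.48 = 180.12 m².
Absorption from the other surfaces = 155·0.26 + 155·0.51 + 7·0.14 + 138·0.25 = 154.83 m², so the acoustic panels must supply 25.29 m² over 75 m².
α = 25.29/75 = 0.337.

0.34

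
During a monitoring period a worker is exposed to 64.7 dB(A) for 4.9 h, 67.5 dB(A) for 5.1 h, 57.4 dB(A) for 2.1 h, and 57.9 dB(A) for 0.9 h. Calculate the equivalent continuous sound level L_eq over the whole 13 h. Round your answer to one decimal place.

L_eq = 10·log₁₀[(1/T)·Σ tᵢ·10^(Lᵢ/10)] with T = 13 h.
Σ tᵢ·10^(Lᵢ/10) = 4.9·10^(64.7/10) + 5.1·10^(67.5/10) + 2.1·10^(57.4/10) + 0.9·10^(57.9/10) = 4.485e+07.
L_eq = 10·log₁₀(4.485e+07/13) = 65.38 dB(A).

65.4 dB(A)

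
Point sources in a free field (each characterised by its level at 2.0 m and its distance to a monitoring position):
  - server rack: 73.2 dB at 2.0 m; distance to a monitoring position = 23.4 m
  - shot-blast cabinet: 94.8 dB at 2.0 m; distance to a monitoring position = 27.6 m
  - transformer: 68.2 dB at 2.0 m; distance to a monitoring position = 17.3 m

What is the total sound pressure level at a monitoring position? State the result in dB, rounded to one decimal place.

72.1 dB

Apply inverse-square spreading to bring every level to the receiver, then sum 10^(L/10).
server rack: 73.2 − 20·log₁₀(23.4/2.0) = 73.2 − 21.36 = 51.84 dB.
shot-blast cabinet: 94.8 − 20·log₁₀(27.6/2.0) = 94.8 − 22.80 = 72.00 dB.
transformer: 68.2 − 20·log₁₀(17.3/2.0) = 68.2 − 18.74 = 49.46 dB.
Σ 10^(L/10) = 1.610e+07 → L_total = 10·log₁₀(1.610e+07) = 72.07 dB.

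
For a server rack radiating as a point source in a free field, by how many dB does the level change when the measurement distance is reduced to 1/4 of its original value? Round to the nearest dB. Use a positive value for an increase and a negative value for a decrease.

+12 dB

A point source loses 6 dB per doubling of distance; generally ΔL = −20·log₁₀(r₂/r₁).
ΔL = −20·log₁₀(0.25) = +12.04 dB.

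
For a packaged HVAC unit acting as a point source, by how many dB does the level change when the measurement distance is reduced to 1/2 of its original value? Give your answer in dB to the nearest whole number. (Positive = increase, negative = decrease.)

+6 dB

A point source loses 6 dB per doubling of distance; generally ΔL = −20·log₁₀(r₂/r₁).
ΔL = −20·log₁₀(0.5) = +6.02 dB.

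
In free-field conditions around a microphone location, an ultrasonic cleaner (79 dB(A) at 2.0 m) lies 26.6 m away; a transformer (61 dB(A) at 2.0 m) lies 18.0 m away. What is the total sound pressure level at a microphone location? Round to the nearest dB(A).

Apply inverse-square spreading to bring every level to the receiver, then sum 10^(L/10).
ultrasonic cleaner: 79 − 20·log₁₀(26.6/2.0) = 79 − 22.48 = 56.52 dB(A).
transformer: 61 − 20·log₁₀(18.0/2.0) = 61 − 19.08 = 41.92 dB(A).
Σ 10^(L/10) = 4.646e+05 → L_total = 10·log₁₀(4.646e+05) = 56.67 dB(A).

57 dB(A)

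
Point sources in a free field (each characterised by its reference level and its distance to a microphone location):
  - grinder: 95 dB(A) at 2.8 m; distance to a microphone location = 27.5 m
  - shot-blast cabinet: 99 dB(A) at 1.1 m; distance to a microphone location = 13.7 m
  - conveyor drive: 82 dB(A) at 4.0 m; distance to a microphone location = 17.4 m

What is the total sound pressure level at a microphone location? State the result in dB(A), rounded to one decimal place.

79.7 dB(A)

First find each source's level at the receiver (point-source: −20·log₁₀(r/r_ref)), then combine on an intensity basis.
grinder: 95 − 20·log₁₀(27.5/2.8) = 95 − 19.84 = 75.16 dB(A).
shot-blast cabinet: 99 − 20·log₁₀(13.7/1.1) = 99 − 21.91 = 77.09 dB(A).
conveyor drive: 82 − 20·log₁₀(17.4/4.0) = 82 − 12.77 = 69.23 dB(A).
Σ 10^(L/10) = 9.237e+07 → L_total = 10·log₁₀(9.237e+07) = 79.66 dB(A).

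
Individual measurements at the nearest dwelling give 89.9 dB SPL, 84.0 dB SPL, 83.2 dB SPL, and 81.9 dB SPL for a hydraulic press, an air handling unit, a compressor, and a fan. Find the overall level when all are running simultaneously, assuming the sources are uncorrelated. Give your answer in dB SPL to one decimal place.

92.0 dB SPL

For uncorrelated sources the intensities add, so convert each level to linear form, sum, and take 10·log₁₀ of the total.
Σ 10^(L/10) = 10^(89.9/10) + 10^(84.0/10) + 10^(83.2/10) + 10^(81.9/10) = 1.592e+09.
L_total = 10·log₁₀(1.592e+09) = 92.02 dB SPL.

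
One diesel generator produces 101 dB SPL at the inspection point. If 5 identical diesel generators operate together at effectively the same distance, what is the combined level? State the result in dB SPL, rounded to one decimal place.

108.0 dB SPL

N identical incoherent sources raise the level by 10·log₁₀ N.
L_total = 101 + 10·log₁₀(5) = 101 + 6.990 = 107.99 dB SPL.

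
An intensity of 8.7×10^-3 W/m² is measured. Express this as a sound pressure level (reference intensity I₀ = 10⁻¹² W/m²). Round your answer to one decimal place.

99.4 dB

L = 10·log₁₀(I/I₀) = 10·log₁₀(8.7×10^-3/10⁻¹²) = 10·log₁₀(8.7×10^9).
L = 10·(0.9395 + 9) = 99.40 dB.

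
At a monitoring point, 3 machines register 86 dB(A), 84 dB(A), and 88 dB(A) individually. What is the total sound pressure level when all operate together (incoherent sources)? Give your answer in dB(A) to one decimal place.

Incoherent sources combine by intensity addition: L_total = 10·log₁₀(Σ 10^(L_i/10)).
Σ 10^(L/10) = 10^(86/10) + 10^(84/10) + 10^(88/10) = 1.280e+09.
L_total = 10·log₁₀(1.280e+09) = 91.07 dB(A).

91.1 dB(A)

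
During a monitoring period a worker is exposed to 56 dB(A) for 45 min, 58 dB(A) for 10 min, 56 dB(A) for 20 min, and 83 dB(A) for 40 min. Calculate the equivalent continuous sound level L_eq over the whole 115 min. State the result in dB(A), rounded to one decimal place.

L_eq = 10·log₁₀[(1/T)·Σ tᵢ·10^(Lᵢ/10)] with T = 115 min.
Σ tᵢ·10^(Lᵢ/10) = 45·10^(56/10) + 10·10^(58/10) + 20·10^(56/10) + 40·10^(83/10) = 8.013e+09.
L_eq = 10·log₁₀(8.013e+09/115) = 78.43 dB(A).

78.4 dB(A)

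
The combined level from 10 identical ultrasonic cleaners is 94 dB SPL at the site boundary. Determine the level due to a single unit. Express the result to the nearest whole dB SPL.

84 dB SPL

Dividing the total intensity by 10 lowers the level by 10·log₁₀ 10 = 10.000 dB: L₁ = 94 − 10.000.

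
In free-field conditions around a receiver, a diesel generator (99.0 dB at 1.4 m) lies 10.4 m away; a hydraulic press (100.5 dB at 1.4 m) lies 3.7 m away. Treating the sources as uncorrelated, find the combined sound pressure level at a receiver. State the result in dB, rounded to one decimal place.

Apply inverse-square spreading to bring every level to the receiver, then sum 10^(L/10).
diesel generator: 99.0 − 20·log₁₀(10.4/1.4) = 99.0 − 17.42 = 81.58 dB.
hydraulic press: 100.5 − 20·log₁₀(3.7/1.4) = 100.5 − 8.44 = 92.06 dB.
Σ 10^(L/10) = 1.750e+09 → L_total = 10·log₁₀(1.750e+09) = 92.43 dB.

92.4 dB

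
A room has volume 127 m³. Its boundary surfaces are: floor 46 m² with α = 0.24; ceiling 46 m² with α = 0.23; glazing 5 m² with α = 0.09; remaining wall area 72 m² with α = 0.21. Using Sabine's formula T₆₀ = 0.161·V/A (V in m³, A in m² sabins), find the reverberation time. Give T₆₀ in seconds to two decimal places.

0.55 s

Total absorption A = 46·0.24 + 46·0.23 + 5·0.09 + 72·0.21 = 37.19 m² sabins.
T₆₀ = 0.161·V/A = 0.161·127/37.19 = 0.550 s.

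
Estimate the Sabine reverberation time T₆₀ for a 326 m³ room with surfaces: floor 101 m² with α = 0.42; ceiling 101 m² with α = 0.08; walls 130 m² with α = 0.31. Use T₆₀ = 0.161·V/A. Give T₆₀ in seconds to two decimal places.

Summing Sᵢαᵢ: 101·0.42 + 101·0.08 + 130·0.31 = 90.80 m².
T₆₀ = 0.161 × 326 / 90.80 = 0.578 s.

0.58 s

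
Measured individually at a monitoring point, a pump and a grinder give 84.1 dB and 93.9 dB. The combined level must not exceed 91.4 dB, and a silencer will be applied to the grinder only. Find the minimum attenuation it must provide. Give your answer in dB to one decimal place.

3.4 dB

The untreated sources together contribute 10^(84.1/10) = 2.570e+08, i.e. 84.10 dB.
To meet 91.4 dB overall, the treated grinder may contribute at most 10^(91.4/10) − 2.570e+08 = 1.123e+09, i.e. 90.51 dB.
So the grinder must be reduced from 93.9 to 90.51 dB: IL = 3.39 dB.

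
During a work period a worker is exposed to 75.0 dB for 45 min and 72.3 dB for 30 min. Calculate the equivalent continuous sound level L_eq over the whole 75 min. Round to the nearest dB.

74 dB

The energy average is taken in the linear domain: L_eq = 10·log₁₀[(Σ tᵢ·10^(Lᵢ/10))/T], T = 75 min.
Σ tᵢ·10^(Lᵢ/10) = 45·10^(75.0/10) + 30·10^(72.3/10) = 1.932e+09.
L_eq = 10·log₁₀(1.932e+09/75) = 74.11 dB.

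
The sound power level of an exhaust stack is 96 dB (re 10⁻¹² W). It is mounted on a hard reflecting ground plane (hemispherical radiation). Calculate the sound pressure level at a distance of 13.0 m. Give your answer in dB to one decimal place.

65.7 dB

The power spreads over a hemisphere of area 2π·r², so L_p = L_w − 10·log₁₀(2π·r²).
2π·r² = 1062 m², 10·log₁₀ of that is 30.261 dB.
L_p = 96 − 30.261 = 65.74 dB.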